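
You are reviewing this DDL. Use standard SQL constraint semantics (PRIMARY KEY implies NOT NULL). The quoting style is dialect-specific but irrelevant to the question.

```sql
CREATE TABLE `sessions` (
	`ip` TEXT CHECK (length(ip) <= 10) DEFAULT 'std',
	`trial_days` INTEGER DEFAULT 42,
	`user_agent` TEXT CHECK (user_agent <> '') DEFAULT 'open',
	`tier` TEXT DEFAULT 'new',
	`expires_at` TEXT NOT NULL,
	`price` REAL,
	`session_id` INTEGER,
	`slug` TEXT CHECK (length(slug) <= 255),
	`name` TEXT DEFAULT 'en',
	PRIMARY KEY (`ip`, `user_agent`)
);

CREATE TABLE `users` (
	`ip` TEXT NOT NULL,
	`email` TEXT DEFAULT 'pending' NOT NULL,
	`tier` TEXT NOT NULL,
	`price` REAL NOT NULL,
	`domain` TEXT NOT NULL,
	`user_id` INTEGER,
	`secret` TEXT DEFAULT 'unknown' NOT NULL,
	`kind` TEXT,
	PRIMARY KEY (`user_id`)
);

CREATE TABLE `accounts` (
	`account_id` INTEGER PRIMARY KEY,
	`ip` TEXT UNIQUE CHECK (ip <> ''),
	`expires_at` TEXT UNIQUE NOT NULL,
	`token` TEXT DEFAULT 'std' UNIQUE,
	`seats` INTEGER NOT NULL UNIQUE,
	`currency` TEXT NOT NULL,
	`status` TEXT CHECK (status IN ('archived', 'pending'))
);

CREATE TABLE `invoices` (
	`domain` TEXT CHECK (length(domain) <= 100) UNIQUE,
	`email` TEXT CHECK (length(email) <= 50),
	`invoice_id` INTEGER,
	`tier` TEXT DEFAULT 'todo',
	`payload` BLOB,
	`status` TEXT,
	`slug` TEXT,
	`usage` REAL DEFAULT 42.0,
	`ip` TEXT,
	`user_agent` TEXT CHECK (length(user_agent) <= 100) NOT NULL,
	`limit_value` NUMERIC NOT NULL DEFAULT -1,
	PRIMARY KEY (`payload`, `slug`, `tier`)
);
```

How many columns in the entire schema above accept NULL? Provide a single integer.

16

sessions: 6 nullable (trial_days, tier, price, session_id, slug, name — PK (ip, user_agent) and explicit NOT NULL columns excluded).
users: 1 nullable (kind — PK (user_id) and explicit NOT NULL columns excluded).
accounts: 3 nullable (ip, token, status — PK (account_id) and explicit NOT NULL columns excluded).
invoices: 6 nullable (domain, email, invoice_id, status, usage, ip — PK (payload, slug, tier) and explicit NOT NULL columns excluded).
Total: 6 + 1 + 3 + 6 = 16.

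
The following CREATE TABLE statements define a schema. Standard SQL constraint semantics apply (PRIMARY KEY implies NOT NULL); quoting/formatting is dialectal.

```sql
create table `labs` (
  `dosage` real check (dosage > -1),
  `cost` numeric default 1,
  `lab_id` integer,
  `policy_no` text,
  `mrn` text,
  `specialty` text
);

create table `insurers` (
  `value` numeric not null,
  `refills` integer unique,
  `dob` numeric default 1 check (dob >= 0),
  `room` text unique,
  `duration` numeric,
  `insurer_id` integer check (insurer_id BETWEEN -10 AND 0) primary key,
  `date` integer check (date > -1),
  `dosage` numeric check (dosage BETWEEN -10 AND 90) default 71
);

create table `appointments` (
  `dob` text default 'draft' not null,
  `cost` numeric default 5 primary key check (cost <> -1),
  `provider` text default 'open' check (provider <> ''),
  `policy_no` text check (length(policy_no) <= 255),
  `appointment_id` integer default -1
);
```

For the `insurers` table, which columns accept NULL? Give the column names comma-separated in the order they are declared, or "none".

- value: declared NOT NULL → not nullable.
- refills: UNIQUE does not imply NOT NULL → nullable.
- dob: CHECK does not forbid NULL (a CHECK constraint passes when its expression is NULL) → nullable.
- room: UNIQUE does not imply NOT NULL → nullable.
- duration: no NOT NULL constraint applies → nullable.
- insurer_id: part of the PRIMARY KEY, which implies NOT NULL → not nullable.
- date: CHECK does not forbid NULL (a CHECK constraint passes when its expression is NULL) → nullable.
- dosage: CHECK does not forbid NULL (a CHECK constraint passes when its expression is NULL) → nullable.

refills, dob, room, duration, date, dosage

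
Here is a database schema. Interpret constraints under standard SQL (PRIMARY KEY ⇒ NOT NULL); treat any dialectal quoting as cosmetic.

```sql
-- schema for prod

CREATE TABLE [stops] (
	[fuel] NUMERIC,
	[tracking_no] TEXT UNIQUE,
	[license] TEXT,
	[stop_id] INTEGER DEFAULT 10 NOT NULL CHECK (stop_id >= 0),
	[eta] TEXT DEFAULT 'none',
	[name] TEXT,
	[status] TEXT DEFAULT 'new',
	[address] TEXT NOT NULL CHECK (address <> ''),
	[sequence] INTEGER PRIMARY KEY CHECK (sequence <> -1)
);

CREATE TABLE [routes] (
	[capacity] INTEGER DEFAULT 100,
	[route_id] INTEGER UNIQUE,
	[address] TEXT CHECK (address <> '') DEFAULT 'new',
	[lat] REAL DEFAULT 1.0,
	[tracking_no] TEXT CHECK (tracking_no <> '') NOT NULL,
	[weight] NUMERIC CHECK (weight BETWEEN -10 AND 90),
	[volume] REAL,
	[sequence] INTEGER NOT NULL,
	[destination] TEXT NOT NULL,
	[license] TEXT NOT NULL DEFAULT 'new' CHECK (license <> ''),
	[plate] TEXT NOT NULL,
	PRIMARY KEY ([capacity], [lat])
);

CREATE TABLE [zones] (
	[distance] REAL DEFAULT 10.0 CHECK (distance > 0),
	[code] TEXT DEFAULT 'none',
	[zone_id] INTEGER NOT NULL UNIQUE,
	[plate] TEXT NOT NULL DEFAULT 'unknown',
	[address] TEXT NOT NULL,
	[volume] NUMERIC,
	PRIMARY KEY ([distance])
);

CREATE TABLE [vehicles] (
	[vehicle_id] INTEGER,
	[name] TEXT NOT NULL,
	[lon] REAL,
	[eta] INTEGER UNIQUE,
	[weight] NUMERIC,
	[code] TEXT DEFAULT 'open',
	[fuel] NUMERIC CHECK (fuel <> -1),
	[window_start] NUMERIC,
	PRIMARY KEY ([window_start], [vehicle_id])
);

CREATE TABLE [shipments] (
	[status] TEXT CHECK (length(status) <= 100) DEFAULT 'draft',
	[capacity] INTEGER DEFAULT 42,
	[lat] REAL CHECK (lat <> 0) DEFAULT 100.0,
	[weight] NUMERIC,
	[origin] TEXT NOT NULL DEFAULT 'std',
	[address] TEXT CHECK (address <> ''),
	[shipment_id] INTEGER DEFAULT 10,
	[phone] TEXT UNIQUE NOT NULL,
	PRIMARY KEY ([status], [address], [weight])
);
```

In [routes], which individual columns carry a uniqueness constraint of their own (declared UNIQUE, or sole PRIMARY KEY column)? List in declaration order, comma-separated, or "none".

- capacity: part of a composite PRIMARY KEY — only the tuple is unique, not this column on its own.
- route_id: declared UNIQUE → unique.
- address: no UNIQUE or single-column PK constraint.
- lat: part of a composite PRIMARY KEY — only the tuple is unique, not this column on its own.
- tracking_no: no UNIQUE or single-column PK constraint.
- weight: no UNIQUE or single-column PK constraint.
- volume: no UNIQUE or single-column PK constraint.
- sequence: no UNIQUE or single-column PK constraint.
- destination: no UNIQUE or single-column PK constraint.
- license: no UNIQUE or single-column PK constraint.
- plate: no UNIQUE or single-column PK constraint.

route_id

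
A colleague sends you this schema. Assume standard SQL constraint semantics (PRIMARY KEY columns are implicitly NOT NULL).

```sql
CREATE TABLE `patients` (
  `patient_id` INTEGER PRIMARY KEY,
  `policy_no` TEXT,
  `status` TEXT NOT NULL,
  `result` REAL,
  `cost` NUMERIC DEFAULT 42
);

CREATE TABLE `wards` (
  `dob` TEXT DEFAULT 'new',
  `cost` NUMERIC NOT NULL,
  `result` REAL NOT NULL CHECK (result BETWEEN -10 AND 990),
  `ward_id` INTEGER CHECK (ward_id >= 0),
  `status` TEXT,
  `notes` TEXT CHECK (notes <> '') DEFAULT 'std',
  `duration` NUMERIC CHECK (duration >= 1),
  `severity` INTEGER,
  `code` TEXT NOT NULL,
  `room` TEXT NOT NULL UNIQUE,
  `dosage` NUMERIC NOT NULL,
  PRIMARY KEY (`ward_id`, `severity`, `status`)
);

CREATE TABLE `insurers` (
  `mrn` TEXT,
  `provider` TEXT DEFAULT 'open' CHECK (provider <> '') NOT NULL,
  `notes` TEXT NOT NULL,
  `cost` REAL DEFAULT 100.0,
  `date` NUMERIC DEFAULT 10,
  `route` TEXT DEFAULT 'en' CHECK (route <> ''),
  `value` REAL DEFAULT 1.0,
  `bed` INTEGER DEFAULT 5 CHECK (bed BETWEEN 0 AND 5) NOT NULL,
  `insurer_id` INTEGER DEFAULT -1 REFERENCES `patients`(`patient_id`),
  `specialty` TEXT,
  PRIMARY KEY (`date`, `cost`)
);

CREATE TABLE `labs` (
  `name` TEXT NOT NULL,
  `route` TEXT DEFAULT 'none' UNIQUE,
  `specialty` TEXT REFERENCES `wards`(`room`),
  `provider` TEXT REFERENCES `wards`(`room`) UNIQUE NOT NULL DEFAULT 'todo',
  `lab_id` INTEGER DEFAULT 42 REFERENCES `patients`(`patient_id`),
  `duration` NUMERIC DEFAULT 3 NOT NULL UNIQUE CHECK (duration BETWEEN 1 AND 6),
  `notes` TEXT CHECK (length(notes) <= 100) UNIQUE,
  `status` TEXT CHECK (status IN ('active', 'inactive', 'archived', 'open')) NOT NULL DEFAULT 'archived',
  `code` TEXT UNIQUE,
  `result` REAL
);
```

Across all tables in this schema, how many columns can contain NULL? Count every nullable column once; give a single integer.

patients: 3 nullable (policy_no, result, cost — PK (patient_id) and explicit NOT NULL columns excluded).
wards: 3 nullable (dob, notes, duration — PK (ward_id, severity, status) and explicit NOT NULL columns excluded).
insurers: 5 nullable (mrn, route, value, insurer_id, specialty — PK (date, cost) and explicit NOT NULL columns excluded).
labs: 6 nullable (route, specialty, lab_id, notes, code, result — PK none and explicit NOT NULL columns excluded).
Total: 3 + 3 + 5 + 6 = 17.

17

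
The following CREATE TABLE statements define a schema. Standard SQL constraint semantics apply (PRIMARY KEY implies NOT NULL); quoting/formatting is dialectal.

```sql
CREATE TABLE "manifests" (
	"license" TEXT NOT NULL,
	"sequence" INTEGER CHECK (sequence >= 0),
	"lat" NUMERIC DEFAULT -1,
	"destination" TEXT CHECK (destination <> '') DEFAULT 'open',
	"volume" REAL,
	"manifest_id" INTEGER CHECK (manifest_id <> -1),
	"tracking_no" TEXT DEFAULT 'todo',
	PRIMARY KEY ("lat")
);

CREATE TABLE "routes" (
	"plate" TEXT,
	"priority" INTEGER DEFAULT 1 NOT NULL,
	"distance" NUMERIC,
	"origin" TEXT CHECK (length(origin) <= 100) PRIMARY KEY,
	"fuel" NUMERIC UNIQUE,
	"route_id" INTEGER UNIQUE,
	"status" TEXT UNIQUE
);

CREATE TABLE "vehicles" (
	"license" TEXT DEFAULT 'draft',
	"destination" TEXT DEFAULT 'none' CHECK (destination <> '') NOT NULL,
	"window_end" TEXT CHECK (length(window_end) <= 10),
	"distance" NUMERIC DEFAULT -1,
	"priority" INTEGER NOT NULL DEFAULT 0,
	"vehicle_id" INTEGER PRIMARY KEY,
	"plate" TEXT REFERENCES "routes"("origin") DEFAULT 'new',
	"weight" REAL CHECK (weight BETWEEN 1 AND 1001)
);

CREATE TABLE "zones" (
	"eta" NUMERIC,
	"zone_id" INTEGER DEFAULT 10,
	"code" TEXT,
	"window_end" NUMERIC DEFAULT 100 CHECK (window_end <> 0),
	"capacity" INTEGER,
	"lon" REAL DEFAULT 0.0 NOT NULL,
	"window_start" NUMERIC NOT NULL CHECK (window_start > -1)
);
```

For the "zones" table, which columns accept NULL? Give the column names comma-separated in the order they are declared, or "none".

- eta: no NOT NULL constraint applies → nullable.
- zone_id: DEFAULT only fills an omitted column; an explicit NULL is still allowed → nullable.
- code: no NOT NULL constraint applies → nullable.
- window_end: CHECK does not forbid NULL (a CHECK constraint passes when its expression is NULL) → nullable.
- capacity: no NOT NULL constraint applies → nullable.
- lon: declared NOT NULL → not nullable.
- window_start: declared NOT NULL → not nullable.

eta, zone_id, code, window_end, capacity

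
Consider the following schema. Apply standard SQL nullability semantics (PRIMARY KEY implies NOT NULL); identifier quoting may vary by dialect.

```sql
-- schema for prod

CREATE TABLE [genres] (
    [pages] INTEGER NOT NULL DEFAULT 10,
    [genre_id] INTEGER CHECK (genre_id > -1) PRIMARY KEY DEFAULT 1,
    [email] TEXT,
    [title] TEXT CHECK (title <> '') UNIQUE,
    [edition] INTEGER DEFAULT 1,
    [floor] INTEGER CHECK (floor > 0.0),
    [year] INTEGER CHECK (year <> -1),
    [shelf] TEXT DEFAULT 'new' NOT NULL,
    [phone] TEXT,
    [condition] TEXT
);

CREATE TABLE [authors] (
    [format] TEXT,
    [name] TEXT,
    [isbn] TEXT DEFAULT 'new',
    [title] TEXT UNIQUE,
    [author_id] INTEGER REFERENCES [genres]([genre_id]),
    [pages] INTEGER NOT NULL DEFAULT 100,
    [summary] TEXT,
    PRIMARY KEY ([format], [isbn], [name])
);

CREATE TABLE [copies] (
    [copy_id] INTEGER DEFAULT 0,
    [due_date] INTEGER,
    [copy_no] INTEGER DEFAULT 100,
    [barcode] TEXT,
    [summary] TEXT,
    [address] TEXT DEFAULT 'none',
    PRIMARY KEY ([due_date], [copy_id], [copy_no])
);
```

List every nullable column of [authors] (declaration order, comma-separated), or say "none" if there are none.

title, author_id, summary

- format: part of the PRIMARY KEY, which implies NOT NULL → not nullable.
- name: part of the PRIMARY KEY, which implies NOT NULL → not nullable.
- isbn: part of the PRIMARY KEY, which implies NOT NULL → not nullable.
- title: UNIQUE does not imply NOT NULL → nullable.
- author_id: a foreign key column may be NULL unless separately constrained → nullable.
- pages: declared NOT NULL → not nullable.
- summary: no NOT NULL constraint applies → nullable.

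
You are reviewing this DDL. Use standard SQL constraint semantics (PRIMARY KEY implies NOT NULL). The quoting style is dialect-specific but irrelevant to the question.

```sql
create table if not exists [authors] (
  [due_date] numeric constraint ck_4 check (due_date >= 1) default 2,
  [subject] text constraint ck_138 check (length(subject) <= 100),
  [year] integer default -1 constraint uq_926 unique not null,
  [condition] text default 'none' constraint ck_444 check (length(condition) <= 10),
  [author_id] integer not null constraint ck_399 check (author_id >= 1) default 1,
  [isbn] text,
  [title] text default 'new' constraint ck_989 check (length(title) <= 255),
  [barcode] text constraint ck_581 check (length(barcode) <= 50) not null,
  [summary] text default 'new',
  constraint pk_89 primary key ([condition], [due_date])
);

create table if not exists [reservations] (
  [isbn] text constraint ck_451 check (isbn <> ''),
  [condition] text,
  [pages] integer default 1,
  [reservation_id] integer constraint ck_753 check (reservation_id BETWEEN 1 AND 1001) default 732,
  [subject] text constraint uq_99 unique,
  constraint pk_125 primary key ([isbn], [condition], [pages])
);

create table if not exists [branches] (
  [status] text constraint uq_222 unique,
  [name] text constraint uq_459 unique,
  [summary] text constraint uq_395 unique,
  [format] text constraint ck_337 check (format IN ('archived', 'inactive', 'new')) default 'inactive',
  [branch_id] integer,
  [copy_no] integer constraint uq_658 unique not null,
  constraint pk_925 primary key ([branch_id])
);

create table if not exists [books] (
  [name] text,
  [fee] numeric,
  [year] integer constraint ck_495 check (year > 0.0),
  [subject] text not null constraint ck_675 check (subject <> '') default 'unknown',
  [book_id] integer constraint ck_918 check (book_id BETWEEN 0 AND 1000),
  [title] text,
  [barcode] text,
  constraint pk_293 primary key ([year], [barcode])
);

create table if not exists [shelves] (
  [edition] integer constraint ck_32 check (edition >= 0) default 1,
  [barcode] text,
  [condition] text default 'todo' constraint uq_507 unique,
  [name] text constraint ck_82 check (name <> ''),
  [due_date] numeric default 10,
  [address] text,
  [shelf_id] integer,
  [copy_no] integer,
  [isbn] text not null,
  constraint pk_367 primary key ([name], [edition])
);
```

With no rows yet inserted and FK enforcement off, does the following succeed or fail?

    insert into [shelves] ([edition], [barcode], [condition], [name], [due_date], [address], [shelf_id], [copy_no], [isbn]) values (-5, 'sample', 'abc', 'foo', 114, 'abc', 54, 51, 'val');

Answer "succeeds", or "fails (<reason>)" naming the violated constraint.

fails (CHECK on edition)

The value -5 for edition violates CHECK (edition >= 0).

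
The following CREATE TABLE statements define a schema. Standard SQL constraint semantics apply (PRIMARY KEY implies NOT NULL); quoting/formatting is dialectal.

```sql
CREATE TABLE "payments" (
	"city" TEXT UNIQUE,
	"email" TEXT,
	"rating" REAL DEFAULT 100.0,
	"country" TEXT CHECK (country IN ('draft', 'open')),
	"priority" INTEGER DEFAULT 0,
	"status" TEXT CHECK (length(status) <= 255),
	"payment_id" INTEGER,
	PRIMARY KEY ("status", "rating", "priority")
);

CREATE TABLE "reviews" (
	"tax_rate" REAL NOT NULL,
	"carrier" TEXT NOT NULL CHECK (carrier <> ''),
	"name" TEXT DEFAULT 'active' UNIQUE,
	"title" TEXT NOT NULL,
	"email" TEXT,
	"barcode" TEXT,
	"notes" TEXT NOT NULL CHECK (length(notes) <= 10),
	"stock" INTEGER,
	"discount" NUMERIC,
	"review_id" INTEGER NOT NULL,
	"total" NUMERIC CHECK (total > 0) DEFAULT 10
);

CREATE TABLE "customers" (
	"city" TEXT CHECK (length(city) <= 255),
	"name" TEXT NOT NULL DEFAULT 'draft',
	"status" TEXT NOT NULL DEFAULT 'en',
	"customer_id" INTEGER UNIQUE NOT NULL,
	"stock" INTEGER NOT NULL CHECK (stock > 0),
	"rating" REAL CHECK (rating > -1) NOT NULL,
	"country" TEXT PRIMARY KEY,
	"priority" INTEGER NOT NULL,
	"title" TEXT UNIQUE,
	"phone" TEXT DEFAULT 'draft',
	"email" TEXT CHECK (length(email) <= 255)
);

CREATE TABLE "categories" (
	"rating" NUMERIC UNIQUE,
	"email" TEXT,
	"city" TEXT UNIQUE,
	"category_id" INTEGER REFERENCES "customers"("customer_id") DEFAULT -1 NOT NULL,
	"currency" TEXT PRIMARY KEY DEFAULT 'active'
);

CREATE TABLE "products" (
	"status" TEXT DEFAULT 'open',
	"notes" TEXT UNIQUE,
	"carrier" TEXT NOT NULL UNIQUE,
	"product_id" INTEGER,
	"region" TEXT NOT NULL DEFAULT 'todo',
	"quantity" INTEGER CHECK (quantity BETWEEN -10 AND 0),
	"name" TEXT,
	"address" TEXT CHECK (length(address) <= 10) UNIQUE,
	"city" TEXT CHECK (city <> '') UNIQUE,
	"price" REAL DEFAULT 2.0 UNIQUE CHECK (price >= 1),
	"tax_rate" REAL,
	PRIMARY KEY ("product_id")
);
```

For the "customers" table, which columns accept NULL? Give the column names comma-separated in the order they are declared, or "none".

- city: CHECK does not forbid NULL (a CHECK constraint passes when its expression is NULL) → nullable.
- name: declared NOT NULL → not nullable.
- status: declared NOT NULL → not nullable.
- customer_id: declared NOT NULL → not nullable.
- stock: declared NOT NULL → not nullable.
- rating: declared NOT NULL → not nullable.
- country: part of the PRIMARY KEY, which implies NOT NULL → not nullable.
- priority: declared NOT NULL → not nullable.
- title: UNIQUE does not imply NOT NULL → nullable.
- phone: DEFAULT only fills an omitted column; an explicit NULL is still allowed → nullable.
- email: CHECK does not forbid NULL (a CHECK constraint passes when its expression is NULL) → nullable.

city, title, phone, email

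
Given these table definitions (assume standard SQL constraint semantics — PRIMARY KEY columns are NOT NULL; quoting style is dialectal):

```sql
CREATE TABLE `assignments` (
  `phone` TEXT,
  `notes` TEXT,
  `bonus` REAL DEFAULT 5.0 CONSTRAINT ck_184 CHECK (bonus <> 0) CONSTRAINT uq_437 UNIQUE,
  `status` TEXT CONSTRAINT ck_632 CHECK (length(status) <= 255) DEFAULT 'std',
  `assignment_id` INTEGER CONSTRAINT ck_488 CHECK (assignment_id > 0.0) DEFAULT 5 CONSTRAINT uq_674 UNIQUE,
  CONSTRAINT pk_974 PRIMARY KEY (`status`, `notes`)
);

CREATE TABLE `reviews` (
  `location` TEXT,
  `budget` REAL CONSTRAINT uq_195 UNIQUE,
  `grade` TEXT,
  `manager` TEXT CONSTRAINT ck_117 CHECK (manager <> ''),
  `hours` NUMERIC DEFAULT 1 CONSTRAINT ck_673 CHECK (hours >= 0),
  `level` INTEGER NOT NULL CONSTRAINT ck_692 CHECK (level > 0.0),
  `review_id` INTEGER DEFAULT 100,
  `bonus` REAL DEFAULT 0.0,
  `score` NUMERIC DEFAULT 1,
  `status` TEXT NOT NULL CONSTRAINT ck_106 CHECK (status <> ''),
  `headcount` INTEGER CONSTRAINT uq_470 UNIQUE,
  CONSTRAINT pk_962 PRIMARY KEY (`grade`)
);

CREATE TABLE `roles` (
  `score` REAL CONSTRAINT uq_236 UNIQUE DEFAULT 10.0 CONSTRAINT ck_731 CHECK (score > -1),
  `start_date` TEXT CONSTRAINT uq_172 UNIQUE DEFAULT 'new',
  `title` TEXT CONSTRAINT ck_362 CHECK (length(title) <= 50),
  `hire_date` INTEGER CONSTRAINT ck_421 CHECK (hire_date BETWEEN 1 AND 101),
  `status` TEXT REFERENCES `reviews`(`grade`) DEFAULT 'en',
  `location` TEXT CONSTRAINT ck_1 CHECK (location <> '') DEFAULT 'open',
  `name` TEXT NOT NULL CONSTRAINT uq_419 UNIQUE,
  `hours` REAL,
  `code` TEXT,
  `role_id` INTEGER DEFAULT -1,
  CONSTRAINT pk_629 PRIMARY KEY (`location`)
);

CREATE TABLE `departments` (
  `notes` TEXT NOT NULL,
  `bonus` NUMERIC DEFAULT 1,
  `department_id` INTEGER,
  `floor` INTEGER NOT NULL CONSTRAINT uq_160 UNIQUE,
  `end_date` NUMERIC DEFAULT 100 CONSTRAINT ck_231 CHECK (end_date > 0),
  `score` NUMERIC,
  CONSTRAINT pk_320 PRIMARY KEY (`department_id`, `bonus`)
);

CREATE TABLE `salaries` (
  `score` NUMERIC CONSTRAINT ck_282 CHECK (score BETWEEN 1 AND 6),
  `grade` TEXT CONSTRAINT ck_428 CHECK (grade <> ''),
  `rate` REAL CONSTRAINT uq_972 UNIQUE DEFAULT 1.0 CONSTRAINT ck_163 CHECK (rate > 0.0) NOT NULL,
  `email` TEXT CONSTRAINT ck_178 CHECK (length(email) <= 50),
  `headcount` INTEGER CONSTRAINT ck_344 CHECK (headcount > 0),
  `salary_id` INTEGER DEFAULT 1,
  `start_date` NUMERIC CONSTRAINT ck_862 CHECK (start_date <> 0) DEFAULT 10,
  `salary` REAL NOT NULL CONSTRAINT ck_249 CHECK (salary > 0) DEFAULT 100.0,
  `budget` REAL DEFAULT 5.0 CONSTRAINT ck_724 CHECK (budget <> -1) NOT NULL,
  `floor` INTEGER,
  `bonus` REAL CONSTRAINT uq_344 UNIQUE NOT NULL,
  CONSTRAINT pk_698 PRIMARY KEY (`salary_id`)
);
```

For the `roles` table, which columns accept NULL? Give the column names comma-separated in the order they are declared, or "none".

- score: CHECK does not forbid NULL (a CHECK constraint passes when its expression is NULL) → nullable.
- start_date: UNIQUE does not imply NOT NULL → nullable.
- title: CHECK does not forbid NULL (a CHECK constraint passes when its expression is NULL) → nullable.
- hire_date: CHECK does not forbid NULL (a CHECK constraint passes when its expression is NULL) → nullable.
- status: a foreign key column may be NULL unless separately constrained → nullable.
- location: part of the PRIMARY KEY, which implies NOT NULL → not nullable.
- name: declared NOT NULL → not nullable.
- hours: no NOT NULL constraint applies → nullable.
- code: no NOT NULL constraint applies → nullable.
- role_id: DEFAULT only fills an omitted column; an explicit NULL is still allowed → nullable.

score, start_date, title, hire_date, status, hours, code, role_id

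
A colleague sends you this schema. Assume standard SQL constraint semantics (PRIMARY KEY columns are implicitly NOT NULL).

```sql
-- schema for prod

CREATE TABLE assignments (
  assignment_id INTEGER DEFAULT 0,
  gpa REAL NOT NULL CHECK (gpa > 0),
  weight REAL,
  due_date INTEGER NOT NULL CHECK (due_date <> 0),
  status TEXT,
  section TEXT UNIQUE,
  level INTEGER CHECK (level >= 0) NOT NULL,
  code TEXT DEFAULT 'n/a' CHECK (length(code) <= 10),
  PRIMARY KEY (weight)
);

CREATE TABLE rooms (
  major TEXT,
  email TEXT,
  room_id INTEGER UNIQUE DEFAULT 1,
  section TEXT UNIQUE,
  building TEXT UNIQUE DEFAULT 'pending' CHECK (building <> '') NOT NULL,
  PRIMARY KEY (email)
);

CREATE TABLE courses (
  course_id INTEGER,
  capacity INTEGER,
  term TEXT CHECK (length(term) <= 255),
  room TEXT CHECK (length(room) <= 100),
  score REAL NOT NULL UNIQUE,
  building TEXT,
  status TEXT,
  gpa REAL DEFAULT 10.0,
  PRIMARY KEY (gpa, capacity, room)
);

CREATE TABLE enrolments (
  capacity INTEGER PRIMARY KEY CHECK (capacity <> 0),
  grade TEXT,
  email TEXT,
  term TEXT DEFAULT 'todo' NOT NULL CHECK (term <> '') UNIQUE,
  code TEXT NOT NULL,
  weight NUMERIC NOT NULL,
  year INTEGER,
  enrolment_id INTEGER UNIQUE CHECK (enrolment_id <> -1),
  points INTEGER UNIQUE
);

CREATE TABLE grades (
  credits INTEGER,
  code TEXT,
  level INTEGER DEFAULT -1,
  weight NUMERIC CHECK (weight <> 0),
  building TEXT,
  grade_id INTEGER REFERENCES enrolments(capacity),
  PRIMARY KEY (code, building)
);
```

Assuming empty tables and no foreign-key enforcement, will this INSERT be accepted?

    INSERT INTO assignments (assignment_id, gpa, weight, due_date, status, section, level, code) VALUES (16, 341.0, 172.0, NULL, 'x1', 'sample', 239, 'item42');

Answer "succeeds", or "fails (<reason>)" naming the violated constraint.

fails (NOT NULL on due_date)

due_date is explicitly set to NULL, but due_date is declared NOT NULL.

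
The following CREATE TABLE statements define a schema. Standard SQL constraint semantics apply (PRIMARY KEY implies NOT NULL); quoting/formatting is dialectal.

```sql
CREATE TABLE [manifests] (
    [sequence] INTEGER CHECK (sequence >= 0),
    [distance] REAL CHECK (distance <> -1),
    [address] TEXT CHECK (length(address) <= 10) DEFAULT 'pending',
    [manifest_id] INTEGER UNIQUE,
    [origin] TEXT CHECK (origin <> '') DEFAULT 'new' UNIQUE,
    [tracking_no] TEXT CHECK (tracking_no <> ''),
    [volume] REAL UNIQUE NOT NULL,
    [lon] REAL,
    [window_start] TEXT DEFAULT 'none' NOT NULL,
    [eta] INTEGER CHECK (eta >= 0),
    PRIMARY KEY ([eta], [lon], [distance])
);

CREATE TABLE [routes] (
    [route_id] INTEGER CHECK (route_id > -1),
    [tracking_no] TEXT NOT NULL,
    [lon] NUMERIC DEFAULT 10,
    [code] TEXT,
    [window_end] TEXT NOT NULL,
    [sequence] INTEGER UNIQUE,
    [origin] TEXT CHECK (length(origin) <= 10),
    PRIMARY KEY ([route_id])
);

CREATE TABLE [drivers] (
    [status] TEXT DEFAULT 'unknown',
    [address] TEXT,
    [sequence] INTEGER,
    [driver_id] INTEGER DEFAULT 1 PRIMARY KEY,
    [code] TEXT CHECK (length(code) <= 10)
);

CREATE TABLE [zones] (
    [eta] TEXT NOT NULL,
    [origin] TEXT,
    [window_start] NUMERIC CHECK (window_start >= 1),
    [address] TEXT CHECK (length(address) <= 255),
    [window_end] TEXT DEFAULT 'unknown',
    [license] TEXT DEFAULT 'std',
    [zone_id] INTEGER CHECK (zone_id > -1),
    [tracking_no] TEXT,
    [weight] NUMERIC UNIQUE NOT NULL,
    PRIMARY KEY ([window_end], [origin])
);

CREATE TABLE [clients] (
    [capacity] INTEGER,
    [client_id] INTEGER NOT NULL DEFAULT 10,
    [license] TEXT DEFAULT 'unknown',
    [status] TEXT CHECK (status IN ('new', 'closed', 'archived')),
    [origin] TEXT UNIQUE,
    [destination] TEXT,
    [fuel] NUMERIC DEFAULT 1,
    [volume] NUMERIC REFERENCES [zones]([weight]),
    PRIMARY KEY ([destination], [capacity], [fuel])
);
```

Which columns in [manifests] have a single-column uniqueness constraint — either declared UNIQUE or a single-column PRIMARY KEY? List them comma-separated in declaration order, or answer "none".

- sequence: no UNIQUE or single-column PK constraint.
- distance: part of a composite PRIMARY KEY — only the tuple is unique, not this column on its own.
- address: no UNIQUE or single-column PK constraint.
- manifest_id: declared UNIQUE → unique.
- origin: declared UNIQUE → unique.
- tracking_no: no UNIQUE or single-column PK constraint.
- volume: declared UNIQUE → unique.
- lon: part of a composite PRIMARY KEY — only the tuple is unique, not this column on its own.
- window_start: no UNIQUE or single-column PK constraint.
- eta: part of a composite PRIMARY KEY — only the tuple is unique, not this column on its own.

manifest_id, origin, volume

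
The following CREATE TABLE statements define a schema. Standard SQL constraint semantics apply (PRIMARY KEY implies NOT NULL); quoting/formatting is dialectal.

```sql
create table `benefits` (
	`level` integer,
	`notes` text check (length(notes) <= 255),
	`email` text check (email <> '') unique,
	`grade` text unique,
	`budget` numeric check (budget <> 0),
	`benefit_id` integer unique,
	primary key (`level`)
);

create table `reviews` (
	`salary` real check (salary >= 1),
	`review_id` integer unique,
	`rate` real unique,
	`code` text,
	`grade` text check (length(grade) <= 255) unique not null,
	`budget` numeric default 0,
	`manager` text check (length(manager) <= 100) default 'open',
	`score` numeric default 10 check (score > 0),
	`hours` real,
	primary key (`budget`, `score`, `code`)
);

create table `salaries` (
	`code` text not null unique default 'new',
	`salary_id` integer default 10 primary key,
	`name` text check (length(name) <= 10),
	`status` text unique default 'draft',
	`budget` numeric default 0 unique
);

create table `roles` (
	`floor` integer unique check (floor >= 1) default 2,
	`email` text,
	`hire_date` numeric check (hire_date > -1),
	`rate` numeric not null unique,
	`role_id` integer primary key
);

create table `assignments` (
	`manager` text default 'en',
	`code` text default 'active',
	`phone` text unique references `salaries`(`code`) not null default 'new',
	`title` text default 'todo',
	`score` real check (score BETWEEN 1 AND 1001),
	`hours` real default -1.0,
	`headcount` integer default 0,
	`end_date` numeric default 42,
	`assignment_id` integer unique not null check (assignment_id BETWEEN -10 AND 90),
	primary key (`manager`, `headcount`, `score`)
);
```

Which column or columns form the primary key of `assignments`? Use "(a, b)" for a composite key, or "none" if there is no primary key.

A table-level PRIMARY KEY clause names 3 columns: manager, headcount, score.
This is a composite key — the combination is unique, not each column individually.

(manager, headcount, score)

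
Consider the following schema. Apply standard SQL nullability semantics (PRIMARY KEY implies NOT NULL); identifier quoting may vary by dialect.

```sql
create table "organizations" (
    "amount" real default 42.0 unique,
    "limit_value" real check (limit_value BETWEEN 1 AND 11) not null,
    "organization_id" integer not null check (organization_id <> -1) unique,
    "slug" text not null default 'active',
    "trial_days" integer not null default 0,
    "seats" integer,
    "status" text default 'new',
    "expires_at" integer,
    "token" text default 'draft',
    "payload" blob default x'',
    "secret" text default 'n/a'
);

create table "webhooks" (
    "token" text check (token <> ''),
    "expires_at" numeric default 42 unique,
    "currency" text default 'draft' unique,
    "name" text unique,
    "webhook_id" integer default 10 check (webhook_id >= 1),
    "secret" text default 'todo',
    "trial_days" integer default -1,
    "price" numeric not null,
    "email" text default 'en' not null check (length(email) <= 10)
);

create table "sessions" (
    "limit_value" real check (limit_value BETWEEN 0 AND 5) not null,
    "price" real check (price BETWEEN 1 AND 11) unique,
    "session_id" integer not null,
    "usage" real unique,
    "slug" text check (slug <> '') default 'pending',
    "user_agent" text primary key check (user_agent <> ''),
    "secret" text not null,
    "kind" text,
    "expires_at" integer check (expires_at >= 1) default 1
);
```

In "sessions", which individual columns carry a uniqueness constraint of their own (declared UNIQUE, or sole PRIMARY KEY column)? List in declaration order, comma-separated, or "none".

- limit_value: no UNIQUE or single-column PK constraint.
- price: declared UNIQUE → unique.
- session_id: no UNIQUE or single-column PK constraint.
- usage: declared UNIQUE → unique.
- slug: no UNIQUE or single-column PK constraint.
- user_agent: single-column PRIMARY KEY → unique.
- secret: no UNIQUE or single-column PK constraint.
- kind: no UNIQUE or single-column PK constraint.
- expires_at: no UNIQUE or single-column PK constraint.

price, usage, user_agent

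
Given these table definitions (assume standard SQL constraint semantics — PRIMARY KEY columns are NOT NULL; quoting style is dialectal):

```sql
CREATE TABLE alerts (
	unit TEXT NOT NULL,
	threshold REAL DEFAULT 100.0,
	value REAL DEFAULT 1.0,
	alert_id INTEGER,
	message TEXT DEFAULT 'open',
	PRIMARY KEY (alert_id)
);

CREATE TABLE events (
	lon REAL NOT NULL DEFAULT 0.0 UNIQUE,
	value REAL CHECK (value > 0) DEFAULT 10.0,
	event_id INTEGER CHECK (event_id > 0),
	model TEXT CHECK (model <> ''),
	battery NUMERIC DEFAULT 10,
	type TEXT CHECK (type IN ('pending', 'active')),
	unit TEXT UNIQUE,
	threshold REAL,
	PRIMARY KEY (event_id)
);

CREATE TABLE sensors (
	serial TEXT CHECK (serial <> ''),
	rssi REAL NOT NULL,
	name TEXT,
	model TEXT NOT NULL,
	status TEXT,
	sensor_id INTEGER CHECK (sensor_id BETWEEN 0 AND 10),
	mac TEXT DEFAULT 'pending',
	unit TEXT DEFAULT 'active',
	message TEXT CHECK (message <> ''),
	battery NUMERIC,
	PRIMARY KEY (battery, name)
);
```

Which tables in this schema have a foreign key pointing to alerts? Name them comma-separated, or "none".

No REFERENCES clause anywhere in the schema names alerts.

none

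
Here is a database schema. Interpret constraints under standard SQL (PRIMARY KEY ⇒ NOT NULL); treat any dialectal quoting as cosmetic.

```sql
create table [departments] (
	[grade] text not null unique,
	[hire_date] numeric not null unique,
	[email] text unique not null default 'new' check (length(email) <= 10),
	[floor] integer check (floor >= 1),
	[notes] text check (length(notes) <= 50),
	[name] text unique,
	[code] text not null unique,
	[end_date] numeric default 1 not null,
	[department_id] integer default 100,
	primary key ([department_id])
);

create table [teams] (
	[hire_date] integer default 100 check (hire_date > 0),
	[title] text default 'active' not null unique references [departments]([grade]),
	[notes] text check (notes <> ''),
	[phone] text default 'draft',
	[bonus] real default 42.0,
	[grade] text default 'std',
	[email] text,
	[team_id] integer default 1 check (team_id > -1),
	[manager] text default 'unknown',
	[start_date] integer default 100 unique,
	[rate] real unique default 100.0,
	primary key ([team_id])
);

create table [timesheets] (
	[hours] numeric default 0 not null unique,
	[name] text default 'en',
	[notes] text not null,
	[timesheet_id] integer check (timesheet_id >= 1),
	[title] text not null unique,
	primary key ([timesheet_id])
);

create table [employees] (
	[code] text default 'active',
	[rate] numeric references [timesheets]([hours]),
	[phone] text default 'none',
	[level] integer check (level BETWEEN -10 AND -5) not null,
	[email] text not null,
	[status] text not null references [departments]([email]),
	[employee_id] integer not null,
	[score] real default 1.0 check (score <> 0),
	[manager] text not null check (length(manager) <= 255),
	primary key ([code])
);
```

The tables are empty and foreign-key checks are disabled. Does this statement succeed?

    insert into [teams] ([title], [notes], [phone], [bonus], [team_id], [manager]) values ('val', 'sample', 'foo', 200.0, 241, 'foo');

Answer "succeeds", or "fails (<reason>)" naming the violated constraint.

succeeds

NOT NULL columns: team_id is supplied; title is supplied.
CHECK constraints: 'sample' satisfies (notes <> ''); 241 satisfies (team_id > -1).
No constraint is violated.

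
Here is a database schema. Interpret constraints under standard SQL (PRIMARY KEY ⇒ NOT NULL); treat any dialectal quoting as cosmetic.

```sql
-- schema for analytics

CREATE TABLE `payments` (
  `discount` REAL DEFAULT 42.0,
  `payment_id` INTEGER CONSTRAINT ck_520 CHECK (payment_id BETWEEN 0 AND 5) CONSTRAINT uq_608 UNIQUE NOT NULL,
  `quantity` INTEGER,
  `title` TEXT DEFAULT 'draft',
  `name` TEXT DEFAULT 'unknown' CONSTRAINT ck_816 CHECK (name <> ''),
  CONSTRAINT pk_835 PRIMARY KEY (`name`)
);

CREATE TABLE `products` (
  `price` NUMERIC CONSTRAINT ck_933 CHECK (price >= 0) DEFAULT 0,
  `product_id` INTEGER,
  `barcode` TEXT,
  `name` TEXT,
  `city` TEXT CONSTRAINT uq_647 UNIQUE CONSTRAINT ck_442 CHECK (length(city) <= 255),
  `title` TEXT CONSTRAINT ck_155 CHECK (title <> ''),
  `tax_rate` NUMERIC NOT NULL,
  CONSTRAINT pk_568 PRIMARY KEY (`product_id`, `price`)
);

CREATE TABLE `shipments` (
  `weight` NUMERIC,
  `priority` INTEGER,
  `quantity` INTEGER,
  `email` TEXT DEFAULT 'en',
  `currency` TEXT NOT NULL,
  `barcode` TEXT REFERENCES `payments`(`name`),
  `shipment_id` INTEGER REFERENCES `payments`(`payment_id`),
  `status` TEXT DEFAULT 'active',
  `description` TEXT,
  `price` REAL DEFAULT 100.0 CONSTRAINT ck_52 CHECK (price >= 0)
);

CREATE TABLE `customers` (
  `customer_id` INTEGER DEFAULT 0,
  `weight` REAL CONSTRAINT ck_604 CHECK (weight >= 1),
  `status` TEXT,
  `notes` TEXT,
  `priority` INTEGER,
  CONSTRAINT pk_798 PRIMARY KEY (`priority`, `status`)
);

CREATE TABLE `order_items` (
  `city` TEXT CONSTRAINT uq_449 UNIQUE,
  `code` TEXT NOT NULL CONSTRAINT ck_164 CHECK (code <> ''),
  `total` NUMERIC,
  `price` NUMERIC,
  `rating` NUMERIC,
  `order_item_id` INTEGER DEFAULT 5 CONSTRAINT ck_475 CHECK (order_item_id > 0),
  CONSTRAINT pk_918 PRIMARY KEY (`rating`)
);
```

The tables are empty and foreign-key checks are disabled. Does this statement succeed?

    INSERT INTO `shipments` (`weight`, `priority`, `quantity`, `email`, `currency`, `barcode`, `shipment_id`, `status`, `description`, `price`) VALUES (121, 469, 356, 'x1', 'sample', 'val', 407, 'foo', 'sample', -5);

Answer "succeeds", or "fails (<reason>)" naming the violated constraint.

fails (CHECK on price)

The value -5 for price violates CHECK (price >= 0).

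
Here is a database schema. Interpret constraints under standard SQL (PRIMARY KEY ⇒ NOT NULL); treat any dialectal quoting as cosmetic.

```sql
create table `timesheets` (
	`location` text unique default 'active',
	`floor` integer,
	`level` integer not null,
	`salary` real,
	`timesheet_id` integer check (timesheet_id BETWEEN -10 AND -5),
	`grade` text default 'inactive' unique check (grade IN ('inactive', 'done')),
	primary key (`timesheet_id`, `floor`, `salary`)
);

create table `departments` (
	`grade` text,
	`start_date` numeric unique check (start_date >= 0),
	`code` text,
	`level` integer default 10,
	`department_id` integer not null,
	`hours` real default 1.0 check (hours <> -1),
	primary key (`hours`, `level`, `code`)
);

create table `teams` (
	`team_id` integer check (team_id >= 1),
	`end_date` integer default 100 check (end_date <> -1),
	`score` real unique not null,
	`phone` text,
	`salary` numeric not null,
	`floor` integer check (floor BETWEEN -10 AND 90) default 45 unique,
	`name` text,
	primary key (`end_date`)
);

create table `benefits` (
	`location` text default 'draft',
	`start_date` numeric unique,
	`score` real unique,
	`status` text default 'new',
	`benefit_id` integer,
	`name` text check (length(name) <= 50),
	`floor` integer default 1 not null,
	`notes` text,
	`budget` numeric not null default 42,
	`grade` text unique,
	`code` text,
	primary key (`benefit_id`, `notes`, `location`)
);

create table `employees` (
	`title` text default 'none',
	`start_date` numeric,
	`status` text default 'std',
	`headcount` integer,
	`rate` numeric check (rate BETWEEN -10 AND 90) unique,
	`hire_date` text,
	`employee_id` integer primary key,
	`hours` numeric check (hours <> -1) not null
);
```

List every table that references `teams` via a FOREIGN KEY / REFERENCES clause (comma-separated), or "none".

No REFERENCES clause anywhere in the schema names teams.

none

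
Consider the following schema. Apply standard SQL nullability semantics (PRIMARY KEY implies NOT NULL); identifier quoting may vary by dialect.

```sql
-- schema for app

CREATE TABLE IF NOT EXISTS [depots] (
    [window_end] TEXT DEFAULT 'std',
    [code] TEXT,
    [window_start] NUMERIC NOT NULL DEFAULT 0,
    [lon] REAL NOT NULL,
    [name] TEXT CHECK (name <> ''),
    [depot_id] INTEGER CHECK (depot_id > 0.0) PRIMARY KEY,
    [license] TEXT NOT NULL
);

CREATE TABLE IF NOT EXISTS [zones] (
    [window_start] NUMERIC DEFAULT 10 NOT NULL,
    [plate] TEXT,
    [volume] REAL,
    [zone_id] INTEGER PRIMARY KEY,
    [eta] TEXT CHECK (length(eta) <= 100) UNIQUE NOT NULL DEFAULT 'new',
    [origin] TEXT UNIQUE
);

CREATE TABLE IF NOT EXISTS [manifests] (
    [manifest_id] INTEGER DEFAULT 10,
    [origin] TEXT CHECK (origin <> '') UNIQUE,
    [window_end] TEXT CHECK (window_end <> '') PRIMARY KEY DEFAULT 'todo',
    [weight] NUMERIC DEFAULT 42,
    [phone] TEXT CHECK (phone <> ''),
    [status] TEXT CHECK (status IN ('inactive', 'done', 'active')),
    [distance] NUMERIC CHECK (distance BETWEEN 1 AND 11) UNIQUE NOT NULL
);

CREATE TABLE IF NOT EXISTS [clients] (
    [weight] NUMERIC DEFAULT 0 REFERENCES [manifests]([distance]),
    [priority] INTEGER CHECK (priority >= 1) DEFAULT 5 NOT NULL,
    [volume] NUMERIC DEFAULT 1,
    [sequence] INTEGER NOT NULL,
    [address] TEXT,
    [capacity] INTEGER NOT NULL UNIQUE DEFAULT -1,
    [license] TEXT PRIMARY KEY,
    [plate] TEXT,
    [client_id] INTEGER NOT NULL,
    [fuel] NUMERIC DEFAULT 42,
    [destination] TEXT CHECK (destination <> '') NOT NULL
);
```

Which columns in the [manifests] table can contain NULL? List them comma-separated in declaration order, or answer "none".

manifest_id, origin, weight, phone, status

- manifest_id: DEFAULT only fills an omitted column; an explicit NULL is still allowed → nullable.
- origin: CHECK does not forbid NULL (a CHECK constraint passes when its expression is NULL) → nullable.
- window_end: part of the PRIMARY KEY, which implies NOT NULL → not nullable.
- weight: DEFAULT only fills an omitted column; an explicit NULL is still allowed → nullable.
- phone: CHECK does not forbid NULL (a CHECK constraint passes when its expression is NULL) → nullable.
- status: CHECK does not forbid NULL (a CHECK constraint passes when its expression is NULL) → nullable.
- distance: declared NOT NULL → not nullable.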